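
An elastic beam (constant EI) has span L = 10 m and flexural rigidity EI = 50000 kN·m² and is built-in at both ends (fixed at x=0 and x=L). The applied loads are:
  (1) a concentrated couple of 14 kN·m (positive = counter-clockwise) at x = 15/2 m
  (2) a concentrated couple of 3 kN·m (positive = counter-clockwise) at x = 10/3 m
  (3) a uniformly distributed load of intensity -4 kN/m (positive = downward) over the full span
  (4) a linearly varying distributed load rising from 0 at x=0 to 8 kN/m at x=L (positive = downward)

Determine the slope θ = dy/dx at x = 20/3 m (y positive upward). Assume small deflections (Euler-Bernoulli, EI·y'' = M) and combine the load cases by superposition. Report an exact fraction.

Load 1 — applied couple M₀=14 kN·m at a=15/2 m (b=L-a=5/2):
  θ_1 = (R_Ax²/2 - M_Ax)/EI  [x≤a] with R_A=63/40, M_A=35/8 = ((63/40)·(20/3)²/2 - (35/8)·(20/3))/50000 = 7/60000 rad
Load 2 — applied couple M₀=3 kN·m at a=10/3 m (b=L-a=20/3):
  θ_2 = (R_Ax²/2 - M_Ax - M₀(x-a))/EI  [x>a] with R_A=2/5, M_A=0 = ((2/5)·(20/3)²/2 - 0·(20/3) - 3·((20/3)-(10/3)))/50000 = -1/45000 rad
Load 3 — uniform load w=-4 kN/m over full span:
  θ_3 = -wx(L-x)(L-2x)/(12EI) = -(-4)·(20/3)·(10-(20/3))·(10-2·(20/3))/(12·50000) = -1/2025 rad
Load 4 — triangular load w₀=8 kN/m (0→w₀ over full span):
  θ_4 = -w₀(2x(L-x)(L-2x)(x+2L)+x²(L-x)²)/(120LEI) = -8·(2·(20/3)·(10-(20/3))·(10-2·(20/3))·((20/3)+2·10)+(20/3)²·(10-(20/3))²)/(120·10·50000) = 14/30375 rad
Superposition: θ = Σ θ_i = 299/4860000 rad ≈ 0.000062 rad

θ(20/3) = 299/4860000 rad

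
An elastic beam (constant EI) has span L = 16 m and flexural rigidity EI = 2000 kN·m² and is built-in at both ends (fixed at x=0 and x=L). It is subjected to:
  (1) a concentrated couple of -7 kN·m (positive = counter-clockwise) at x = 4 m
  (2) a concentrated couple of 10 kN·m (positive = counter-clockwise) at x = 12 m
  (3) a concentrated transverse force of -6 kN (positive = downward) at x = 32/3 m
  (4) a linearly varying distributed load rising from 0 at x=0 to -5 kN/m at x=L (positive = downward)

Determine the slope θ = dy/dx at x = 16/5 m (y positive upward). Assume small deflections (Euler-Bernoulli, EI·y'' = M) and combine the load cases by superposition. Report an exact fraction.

θ(16/5) = 10987/281250 rad

Load 1 — applied couple M₀=-7 kN·m at a=4 m (b=L-a=12):
  θ_1 = (R_Ax²/2 - M_Ax)/EI  [x≤a] with R_A=-63/128, M_A=21/16 = ((-63/128)·(16/5)²/2 - (21/16)·(16/5))/2000 = -21/6250 rad
Load 2 — applied couple M₀=10 kN·m at a=12 m (b=L-a=4):
  θ_2 = (R_Ax²/2 - M_Ax)/EI  [x≤a] with R_A=45/64, M_A=25/8 = ((45/64)·(16/5)²/2 - (25/8)·(16/5))/2000 = -2/625 rad
Load 3 — point force P=-6 kN at a=32/3 m (b=L-a=16/3):
  θ_3 = -Pb²x(2aL-(3a+b)x)/(2L³EI)  [x≤a] = -(-6)·(16/3)²·(16/5)·(2·(32/3)·16-(3·(32/3)+(16/3))·(16/5))/(2·16³·2000) = 208/28125 rad
Load 4 — triangular load w₀=-5 kN/m (0→w₀ over full span):
  θ_4 = -w₀(2x(L-x)(L-2x)(x+2L)+x²(L-x)²)/(120LEI) = -(-5)·(2·(16/5)·(16-(16/5))·(16-2·(16/5))·((16/5)+2·16)+(16/5)²·(16-(16/5))²)/(120·16·2000) = 1792/46875 rad
Superposition: θ = Σ θ_i = 10987/281250 rad ≈ 0.039065 rad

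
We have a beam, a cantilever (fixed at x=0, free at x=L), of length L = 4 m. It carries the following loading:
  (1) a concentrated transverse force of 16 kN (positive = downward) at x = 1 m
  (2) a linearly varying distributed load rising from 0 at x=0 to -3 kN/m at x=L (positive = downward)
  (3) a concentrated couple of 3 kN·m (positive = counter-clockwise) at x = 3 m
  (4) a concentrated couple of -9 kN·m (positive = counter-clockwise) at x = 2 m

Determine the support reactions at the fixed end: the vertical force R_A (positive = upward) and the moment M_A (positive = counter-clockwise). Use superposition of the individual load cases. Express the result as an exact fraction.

R_A = 10 kN, M_A = 6 kN·m

Load 1 — point force P=16 kN at a=1 m (b=L-a=3):
  R_A = P = 16 kN
  M_A = Pa = 16·1 = 16 kN·m
Load 2 — triangular load w₀=-3 kN/m (0→w₀ over full span):
  R_A = w₀L/2 = (-3)·4/2 = -6 kN
  M_A = w₀L²/3 = (-3)·4²/3 = -16 kN·m
Load 3 — applied couple M₀=3 kN·m at a=3 m (b=L-a=1):
  R_A = 0 kN
  M_A = -M₀ = -3 kN·m
Load 4 — applied couple M₀=-9 kN·m at a=2 m (b=L-a=2):
  R_A = 0 kN
  M_A = -M₀ = -(-9) = 9 kN·m
Superposition: R_A = 10 kN, M_A = 6 kN·m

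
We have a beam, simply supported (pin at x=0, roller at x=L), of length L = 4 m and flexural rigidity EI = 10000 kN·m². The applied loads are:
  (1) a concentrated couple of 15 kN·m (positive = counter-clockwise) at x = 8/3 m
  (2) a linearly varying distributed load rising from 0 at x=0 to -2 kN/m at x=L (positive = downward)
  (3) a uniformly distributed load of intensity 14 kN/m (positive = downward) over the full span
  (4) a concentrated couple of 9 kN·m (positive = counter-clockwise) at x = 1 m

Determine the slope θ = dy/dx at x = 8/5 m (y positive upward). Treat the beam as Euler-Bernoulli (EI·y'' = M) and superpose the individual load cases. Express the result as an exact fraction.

θ(8/5) = -467711/450000000 rad

Load 1 — applied couple M₀=15 kN·m at a=8/3 m (b=L-a=4/3):
  θ_1 = (M₀x²/(2L)+C₁)/EI  [x≤a] with C₁=M₀(3b²-L²)/(6L)=-20/3 = (15·(8/5)²/(2·4)+(-20/3))/10000 = -7/37500 rad
Load 2 — triangular load w₀=-2 kN/m (0→w₀ over full span):
  θ_2 = -w₀(7L⁴-30L²x²+15x⁴)/(360LEI) = -(-2)·(7·4⁴-30·4²·(8/5)²+15·(8/5)⁴)/(360·4·10000) = 323/3515625 rad
Load 3 — uniform load w=14 kN/m over full span:
  θ_3 = -w(L³-6Lx²+4x³)/(24EI) = -14·(4³-6·4·(8/5)²+4·(8/5)³)/(24·10000) = -259/234375 rad
Load 4 — applied couple M₀=9 kN·m at a=1 m (b=L-a=3):
  θ_4 = (M₀x²/(2L)-M₀(x-a)+C₁)/EI  [x>a] with C₁=M₀(3b²-L²)/(6L)=33/8 = (9·(8/5)²/(2·4)-9·((8/5)-1)+(33/8))/10000 = 321/2000000 rad
Superposition: θ = Σ θ_i = -467711/450000000 rad ≈ -0.001039 rad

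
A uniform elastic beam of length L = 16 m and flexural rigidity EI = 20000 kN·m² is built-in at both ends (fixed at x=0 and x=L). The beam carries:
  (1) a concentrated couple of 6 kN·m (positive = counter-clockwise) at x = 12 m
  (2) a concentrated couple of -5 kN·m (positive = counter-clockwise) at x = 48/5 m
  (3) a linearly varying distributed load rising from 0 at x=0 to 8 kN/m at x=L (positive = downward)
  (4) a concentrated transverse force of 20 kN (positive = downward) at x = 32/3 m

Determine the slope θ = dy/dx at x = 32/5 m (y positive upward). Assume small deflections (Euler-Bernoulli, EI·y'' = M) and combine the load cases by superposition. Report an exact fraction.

θ(32/5) = -177877/28125000 rad

Load 1 — applied couple M₀=6 kN·m at a=12 m (b=L-a=4):
  θ_1 = (R_Ax²/2 - M_Ax)/EI  [x≤a] with R_A=27/64, M_A=15/8 = ((27/64)·(32/5)²/2 - (15/8)·(32/5))/20000 = -21/125000 rad
Load 2 — applied couple M₀=-5 kN·m at a=48/5 m (b=L-a=32/5):
  θ_2 = (R_Ax²/2 - M_Ax)/EI  [x≤a] with R_A=-9/20, M_A=-8/5 = ((-9/20)·(32/5)²/2 - (-8/5)·(32/5))/20000 = 4/78125 rad
Load 3 — triangular load w₀=8 kN/m (0→w₀ over full span):
  θ_3 = -w₀(2x(L-x)(L-2x)(x+2L)+x²(L-x)²)/(120LEI) = -8·(2·(32/5)·(16-(32/5))·(16-2·(32/5))·((32/5)+2·16)+(32/5)²·(16-(32/5))²)/(120·16·20000) = -1536/390625 rad
Load 4 — point force P=20 kN at a=32/3 m (b=L-a=16/3):
  θ_4 = -Pb²x(2aL-(3a+b)x)/(2L³EI)  [x≤a] = -20·(16/3)²·(32/5)·(2·(32/3)·16-(3·(32/3)+(16/3))·(32/5))/(2·16³·20000) = -64/28125 rad
Superposition: θ = Σ θ_i = -177877/28125000 rad ≈ -0.006325 rad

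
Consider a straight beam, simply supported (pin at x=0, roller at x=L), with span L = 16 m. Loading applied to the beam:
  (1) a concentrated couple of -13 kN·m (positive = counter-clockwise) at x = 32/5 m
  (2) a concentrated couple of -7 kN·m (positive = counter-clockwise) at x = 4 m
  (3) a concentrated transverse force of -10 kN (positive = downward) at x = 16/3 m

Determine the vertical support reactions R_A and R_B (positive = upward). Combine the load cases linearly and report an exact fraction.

Load 1 — applied couple M₀=-13 kN·m at a=32/5 m (b=L-a=48/5):
  R_A = M₀/L = (-13)/16 = -13/16 kN
  R_B = -M₀/L = -(-13)/16 = 13/16 kN
Load 2 — applied couple M₀=-7 kN·m at a=4 m (b=L-a=12):
  R_A = M₀/L = (-7)/16 = -7/16 kN
  R_B = -M₀/L = -(-7)/16 = 7/16 kN
Load 3 — point force P=-10 kN at a=16/3 m (b=L-a=32/3):
  R_A = Pb/L = (-10)·(32/3)/16 = -20/3 kN
  R_B = Pa/L = (-10)·(16/3)/16 = -10/3 kN
Superposition: R_A = -95/12 kN, R_B = -25/12 kN

R_A = -95/12 kN, R_B = -25/12 kN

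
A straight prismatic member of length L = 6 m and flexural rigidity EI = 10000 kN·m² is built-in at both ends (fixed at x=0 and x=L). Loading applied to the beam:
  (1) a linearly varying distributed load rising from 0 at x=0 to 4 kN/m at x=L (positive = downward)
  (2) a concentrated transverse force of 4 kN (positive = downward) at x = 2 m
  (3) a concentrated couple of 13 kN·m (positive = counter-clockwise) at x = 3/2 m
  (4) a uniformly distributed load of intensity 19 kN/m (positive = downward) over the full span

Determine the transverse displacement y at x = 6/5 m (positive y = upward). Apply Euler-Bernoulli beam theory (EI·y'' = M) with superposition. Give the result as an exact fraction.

Load 1 — triangular load w₀=4 kN/m (0→w₀ over full span):
  y_1 = -w₀x²(L-x)²(x+2L)/(120LEI) = -4·(6/5)²·(6-(6/5))²·((6/5)+2·6)/(120·6·10000) = -2376/9765625 m
Load 2 — point force P=4 kN at a=2 m (b=L-a=4):
  y_2 = -Pb²x²(3aL-(3a+b)x)/(6L³EI)  [x≤a] = -4·4²·(6/5)²·(3·2·6-(3·2+4)·(6/5))/(6·6³·10000) = -8/46875 m
Load 3 — applied couple M₀=13 kN·m at a=3/2 m (b=L-a=9/2):
  y_3 = (R_Ax³/6 - M_Ax²/2)/EI  [x≤a] with R_A=39/16, M_A=-39/16 = ((39/16)·(6/5)³/6 - (-39/16)·(6/5)²/2)/10000 = 2457/10000000 m
Load 4 — uniform load w=19 kN/m over full span:
  y_4 = -wx²(L-x)²/(24EI) = -19·(6/5)²·(6-(6/5))²/(24·10000) = -1026/390625 m
Superposition: y = Σ y_i = -10480609/3750000000 m ≈ -0.002795 m

y(6/5) = -10480609/3750000000 m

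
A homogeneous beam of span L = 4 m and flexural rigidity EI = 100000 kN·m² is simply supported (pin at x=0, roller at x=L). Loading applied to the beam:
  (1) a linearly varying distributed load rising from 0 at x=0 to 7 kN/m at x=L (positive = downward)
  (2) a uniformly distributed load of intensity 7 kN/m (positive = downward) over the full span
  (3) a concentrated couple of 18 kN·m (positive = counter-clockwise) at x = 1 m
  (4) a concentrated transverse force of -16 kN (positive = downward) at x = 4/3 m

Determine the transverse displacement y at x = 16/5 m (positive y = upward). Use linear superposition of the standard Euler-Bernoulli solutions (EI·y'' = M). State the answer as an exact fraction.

y(16/5) = -5146477/126562500000 m

Load 1 — triangular load w₀=7 kN/m (0→w₀ over full span):
  y_1 = -w₀x(7L⁴-10L²x²+3x⁴)/(360LEI) = -7·(16/5)·(7·4⁴-10·4²·(16/5)²+3·(16/5)⁴)/(360·4·100000) = -3556/48828125 m
Load 2 — uniform load w=7 kN/m over full span:
  y_2 = -wx(L³-2Lx²+x³)/(24EI) = -7·(16/5)·(4³-2·4·(16/5)²+(16/5)³)/(24·100000) = -812/5859375 m
Load 3 — applied couple M₀=18 kN·m at a=1 m (b=L-a=3):
  y_3 = (M₀x³/(6L)-M₀(x-a)²/2+C₁x)/EI  [x>a] with C₁=M₀(3b²-L²)/(6L)=33/4 = (18·(16/5)³/(6·4)-18·((16/5)-1)²/2+(33/4)·(16/5))/100000 = 927/12500000 m
Load 4 — point force P=-16 kN at a=4/3 m (b=L-a=8/3):
  y_4 = -Pa(L-x)(2Lx-a²-x²)/(6LEI)  [x>a] = -(-16)·(4/3)·(4-(16/5))·(2·4·(16/5)-(4/3)²-(16/5)²)/(6·4·100000) = 3056/31640625 m
Superposition: y = Σ y_i = -5146477/126562500000 m ≈ -0.000041 m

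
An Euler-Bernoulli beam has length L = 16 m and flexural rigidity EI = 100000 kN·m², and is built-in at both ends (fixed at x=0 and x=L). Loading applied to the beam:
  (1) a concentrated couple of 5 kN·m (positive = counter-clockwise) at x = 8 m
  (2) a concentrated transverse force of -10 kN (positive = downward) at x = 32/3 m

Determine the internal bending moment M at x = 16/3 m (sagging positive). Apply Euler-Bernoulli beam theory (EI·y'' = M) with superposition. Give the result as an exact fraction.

M(16/3) = -235/324 kN·m

Load 1 — applied couple M₀=5 kN·m at a=8 m (b=L-a=8):
  M_1 = R_Ax - M_A  [x≤a] with R_A=15/32, M_A=5/4 = (15/32)·(16/3) - (5/4) = 5/4 kN·m
Load 2 — point force P=-10 kN at a=32/3 m (b=L-a=16/3):
  M_2 = Pb²(3a+b)x/L³ - Pab²/L²  [x≤a] = (-10)·(16/3)²·(3·(32/3)+(16/3))·(16/3)/16³ - (-10)·(32/3)·(16/3)²/16² = -160/81 kN·m
Superposition: M = Σ M_i = -235/324 kN·m ≈ -0.725309 kN·m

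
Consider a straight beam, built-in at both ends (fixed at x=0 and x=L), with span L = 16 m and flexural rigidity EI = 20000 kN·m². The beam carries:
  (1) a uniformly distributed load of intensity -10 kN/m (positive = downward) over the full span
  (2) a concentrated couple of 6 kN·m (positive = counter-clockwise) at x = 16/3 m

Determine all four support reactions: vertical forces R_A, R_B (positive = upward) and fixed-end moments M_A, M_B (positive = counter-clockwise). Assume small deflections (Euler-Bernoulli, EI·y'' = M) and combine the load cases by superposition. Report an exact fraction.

Load 1 — uniform load w=-10 kN/m over full span:
  R_A = wL/2 = (-10)·16/2 = -80 kN
  M_A = wL²/12 = (-10)·16²/12 = -640/3 kN·m
  R_B = wL/2 = (-10)·16/2 = -80 kN
  M_B = -wL²/12 = -(-10)·16²/12 = 640/3 kN·m
Load 2 — applied couple M₀=6 kN·m at a=16/3 m (b=L-a=32/3):
  R_A = 6M₀ab/L³ = 6·6·(16/3)·(32/3)/16³ = 1/2 kN
  M_A = M₀b(2a-b)/L² = 6·(32/3)·(2·(16/3)-(32/3))/16² = 0 kN·m
  R_B = -6M₀ab/L³ = -6·6·(16/3)·(32/3)/16³ = -1/2 kN
  M_B = M₀a(2b-a)/L² = 6·(16/3)·(2·(32/3)-(16/3))/16² = 2 kN·m
Superposition: R_A = -159/2 kN, M_A = -640/3 kN·m, R_B = -161/2 kN, M_B = 646/3 kN·m

R_A = -159/2 kN, M_A = -640/3 kN·m, R_B = -161/2 kN, M_B = 646/3 kN·m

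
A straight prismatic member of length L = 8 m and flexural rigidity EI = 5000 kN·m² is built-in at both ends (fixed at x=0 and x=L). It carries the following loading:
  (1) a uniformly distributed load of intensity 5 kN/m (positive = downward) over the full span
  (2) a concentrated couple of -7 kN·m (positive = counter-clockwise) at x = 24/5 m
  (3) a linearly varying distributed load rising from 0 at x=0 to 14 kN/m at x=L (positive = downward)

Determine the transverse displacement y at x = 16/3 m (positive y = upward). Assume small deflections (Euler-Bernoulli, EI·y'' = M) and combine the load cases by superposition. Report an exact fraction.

y(16/3) = -237092/11390625 m

Load 1 — uniform load w=5 kN/m over full span:
  y_1 = -wx²(L-x)²/(24EI) = -5·(16/3)²·(8-(16/3))²/(24·5000) = -256/30375 m
Load 2 — applied couple M₀=-7 kN·m at a=24/5 m (b=L-a=16/5):
  y_2 = (R_Ax³/6 - M_Ax²/2 - M₀(x-a)²/2)/EI  [x>a] with R_A=-63/50, M_A=-56/25 = ((-63/50)·(16/3)³/6 - (-56/25)·(16/3)²/2 - (-7)·((16/3)-(24/5))²/2)/5000 = 28/140625 m
Load 3 — triangular load w₀=14 kN/m (0→w₀ over full span):
  y_3 = -w₀x²(L-x)²(x+2L)/(120LEI) = -14·(16/3)²·(8-(16/3))²·((16/3)+2·8)/(120·8·5000) = -28672/2278125 m
Superposition: y = Σ y_i = -237092/11390625 m ≈ -0.020815 m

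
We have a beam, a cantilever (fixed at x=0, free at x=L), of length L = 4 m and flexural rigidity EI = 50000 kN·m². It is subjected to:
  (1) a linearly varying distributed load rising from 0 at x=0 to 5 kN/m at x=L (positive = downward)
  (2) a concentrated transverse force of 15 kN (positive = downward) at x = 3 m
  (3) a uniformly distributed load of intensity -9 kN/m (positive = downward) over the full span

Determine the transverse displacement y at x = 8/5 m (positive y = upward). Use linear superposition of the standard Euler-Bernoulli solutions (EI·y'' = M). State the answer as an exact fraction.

y(8/5) = -2774/29296875 m

Load 1 — triangular load w₀=5 kN/m (0→w₀ over full span):
  y_1 = (w₀Lx³/12-w₀L²x²/6-w₀x⁵/(120L))/EI = (5·4·(8/5)³/12-5·4²·(8/5)²/6-5·(8/5)⁵/(120·4))/50000 = -16064/29296875 m
Load 2 — point force P=15 kN at a=3 m (b=L-a=1):
  y_2 = -Px²(3a-x)/(6EI)  [x≤a] = -15·(8/5)²·(3·3-(8/5))/(6·50000) = -74/78125 m
Load 3 — uniform load w=-9 kN/m over full span:
  y_3 = -wx²(x²-4Lx+6L²)/(24EI) = -(-9)·(8/5)²·((8/5)²-4·4·(8/5)+6·4²)/(24·50000) = 2736/1953125 m
Superposition: y = Σ y_i = -2774/29296875 m ≈ -0.000095 m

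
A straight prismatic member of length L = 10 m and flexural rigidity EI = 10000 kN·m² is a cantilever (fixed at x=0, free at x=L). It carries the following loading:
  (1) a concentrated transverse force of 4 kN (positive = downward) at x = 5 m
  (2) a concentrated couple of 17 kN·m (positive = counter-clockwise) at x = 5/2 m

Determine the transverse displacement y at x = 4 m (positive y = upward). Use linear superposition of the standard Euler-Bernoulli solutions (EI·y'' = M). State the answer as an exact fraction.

Load 1 — point force P=4 kN at a=5 m (b=L-a=5):
  y_1 = -Px²(3a-x)/(6EI)  [x≤a] = -4·4²·(3·5-4)/(6·10000) = -22/1875 m
Load 2 — applied couple M₀=17 kN·m at a=5/2 m (b=L-a=15/2):
  y_2 = M₀a(2x-a)/(2EI)  [x>a] = 17·(5/2)·(2·4-(5/2))/(2·10000) = 187/16000 m
Superposition: y = Σ y_i = -11/240000 m ≈ -0.000046 m

y(4) = -11/240000 m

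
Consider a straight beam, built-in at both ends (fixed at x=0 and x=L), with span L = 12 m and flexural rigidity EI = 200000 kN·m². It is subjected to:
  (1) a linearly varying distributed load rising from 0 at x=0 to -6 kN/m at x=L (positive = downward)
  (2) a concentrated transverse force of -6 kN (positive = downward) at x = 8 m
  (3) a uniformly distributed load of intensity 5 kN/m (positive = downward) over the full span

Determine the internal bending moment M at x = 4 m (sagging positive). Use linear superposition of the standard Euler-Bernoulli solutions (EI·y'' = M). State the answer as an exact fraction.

Load 1 — triangular load w₀=-6 kN/m (0→w₀ over full span):
  M_1 = 3w₀Lx/20 - w₀L²/30 - w₀x³/(6L) = 3·(-6)·12·4/20 - (-6)·12²/30 - (-6)·4³/(6·12) = -136/15 kN·m
Load 2 — point force P=-6 kN at a=8 m (b=L-a=4):
  M_2 = Pb²(3a+b)x/L³ - Pab²/L²  [x≤a] = (-6)·4²·(3·8+4)·4/12³ - (-6)·8·4²/12² = -8/9 kN·m
Load 3 — uniform load w=5 kN/m over full span:
  M_3 = wLx/2 - wL²/12 - wx²/2 = 5·12·4/2 - 5·12²/12 - 5·4²/2 = 20 kN·m
Superposition: M = Σ M_i = 452/45 kN·m ≈ 10.044444 kN·m

M(4) = 452/45 kN·m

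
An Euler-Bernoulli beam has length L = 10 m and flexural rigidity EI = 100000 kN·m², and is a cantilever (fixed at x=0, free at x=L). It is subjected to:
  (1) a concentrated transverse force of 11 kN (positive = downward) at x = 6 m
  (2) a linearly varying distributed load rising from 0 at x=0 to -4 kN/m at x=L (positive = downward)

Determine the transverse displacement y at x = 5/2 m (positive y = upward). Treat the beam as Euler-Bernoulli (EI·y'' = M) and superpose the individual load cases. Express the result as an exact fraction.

y(5/2) = 959/512000 m

Load 1 — point force P=11 kN at a=6 m (b=L-a=4):
  y_1 = -Px²(3a-x)/(6EI)  [x≤a] = -11·(5/2)²·(3·6-(5/2))/(6·100000) = -341/192000 m
Load 2 — triangular load w₀=-4 kN/m (0→w₀ over full span):
  y_2 = (w₀Lx³/12-w₀L²x²/6-w₀x⁵/(120L))/EI = ((-4)·10·(5/2)³/12-(-4)·10²·(5/2)²/6-(-4)·(5/2)⁵/(120·10))/100000 = 1121/307200 m
Superposition: y = Σ y_i = 959/512000 m ≈ 0.001873 m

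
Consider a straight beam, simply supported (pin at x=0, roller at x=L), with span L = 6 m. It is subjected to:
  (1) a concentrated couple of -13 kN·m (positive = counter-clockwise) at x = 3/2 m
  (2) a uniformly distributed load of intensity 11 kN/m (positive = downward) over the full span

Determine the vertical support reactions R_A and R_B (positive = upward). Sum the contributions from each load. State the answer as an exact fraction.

R_A = 185/6 kN, R_B = 211/6 kN

Load 1 — applied couple M₀=-13 kN·m at a=3/2 m (b=L-a=9/2):
  R_A = M₀/L = (-13)/6 = -13/6 kN
  R_B = -M₀/L = -(-13)/6 = 13/6 kN
Load 2 — uniform load w=11 kN/m over full span:
  R_A = wL/2 = 11·6/2 = 33 kN
  R_B = wL/2 = 11·6/2 = 33 kN
Superposition: R_A = 185/6 kN, R_B = 211/6 kN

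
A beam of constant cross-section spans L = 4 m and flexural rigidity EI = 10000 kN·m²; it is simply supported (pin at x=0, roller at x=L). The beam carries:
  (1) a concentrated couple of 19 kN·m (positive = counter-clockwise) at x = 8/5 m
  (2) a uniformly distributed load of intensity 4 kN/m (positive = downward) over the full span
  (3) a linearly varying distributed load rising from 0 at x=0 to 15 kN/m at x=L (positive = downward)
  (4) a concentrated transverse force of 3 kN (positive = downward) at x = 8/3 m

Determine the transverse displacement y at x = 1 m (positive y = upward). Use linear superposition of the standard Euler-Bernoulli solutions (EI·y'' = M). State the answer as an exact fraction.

Load 1 — applied couple M₀=19 kN·m at a=8/5 m (b=L-a=12/5):
  y_1 = (M₀x³/(6L)+C₁x)/EI  [x≤a] with C₁=M₀(3b²-L²)/(6L)=76/75 = (19·1³/(6·4)+(76/75)·1)/10000 = 361/2000000 m
Load 2 — uniform load w=4 kN/m over full span:
  y_2 = -wx(L³-2Lx²+x³)/(24EI) = -4·1·(4³-2·4·1²+1³)/(24·10000) = -19/20000 m
Load 3 — triangular load w₀=15 kN/m (0→w₀ over full span):
  y_3 = -w₀x(7L⁴-10L²x²+3x⁴)/(360LEI) = -15·1·(7·4⁴-10·4²·1²+3·1⁴)/(360·4·10000) = -109/64000 m
Load 4 — point force P=3 kN at a=8/3 m (b=L-a=4/3):
  y_4 = -Pbx(L²-b²-x²)/(6LEI)  [x≤a] = -3·(4/3)·1·(4²-(4/3)²-1²)/(6·4·10000) = -119/540000 m
Superposition: y = Σ y_i = -581687/216000000 m ≈ -0.002693 m

y(1) = -581687/216000000 m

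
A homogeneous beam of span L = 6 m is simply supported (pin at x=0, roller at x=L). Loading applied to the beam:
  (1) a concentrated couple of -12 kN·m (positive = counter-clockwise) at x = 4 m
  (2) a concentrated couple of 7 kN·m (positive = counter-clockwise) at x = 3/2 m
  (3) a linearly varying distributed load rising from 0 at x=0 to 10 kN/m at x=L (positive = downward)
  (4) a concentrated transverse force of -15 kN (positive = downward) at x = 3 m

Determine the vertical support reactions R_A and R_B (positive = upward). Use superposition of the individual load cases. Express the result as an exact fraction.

R_A = 5/3 kN, R_B = 40/3 kN

Load 1 — applied couple M₀=-12 kN·m at a=4 m (b=L-a=2):
  R_A = M₀/L = (-12)/6 = -2 kN
  R_B = -M₀/L = -(-12)/6 = 2 kN
Load 2 — applied couple M₀=7 kN·m at a=3/2 m (b=L-a=9/2):
  R_A = M₀/L = 7/6 kN
  R_B = -M₀/L = -7/6 kN
Load 3 — triangular load w₀=10 kN/m (0→w₀ over full span):
  R_A = w₀L/6 = 10·6/6 = 10 kN
  R_B = w₀L/3 = 10·6/3 = 20 kN
Load 4 — point force P=-15 kN at a=3 m (b=L-a=3):
  R_A = Pb/L = (-15)·3/6 = -15/2 kN
  R_B = Pa/L = (-15)·3/6 = -15/2 kN
Superposition: R_A = 5/3 kN, R_B = 40/3 kN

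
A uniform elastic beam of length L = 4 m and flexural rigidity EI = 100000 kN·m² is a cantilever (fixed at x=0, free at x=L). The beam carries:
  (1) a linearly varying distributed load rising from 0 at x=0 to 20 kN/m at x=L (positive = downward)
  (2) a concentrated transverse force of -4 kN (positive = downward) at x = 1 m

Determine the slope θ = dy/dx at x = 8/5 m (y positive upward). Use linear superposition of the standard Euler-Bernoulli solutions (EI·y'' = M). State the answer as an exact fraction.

Load 1 — triangular load w₀=20 kN/m (0→w₀ over full span):
  θ_1 = (w₀Lx²/4-w₀L²x/3-w₀x⁴/(24L))/EI = (20·4·(8/5)²/4-20·4²·(8/5)/3-20·(8/5)⁴/(24·4))/100000 = -472/390625 rad
Load 2 — point force P=-4 kN at a=1 m (b=L-a=3):
  θ_2 = -Pa²/(2EI)  [x>a] = -(-4)·1²/(2·100000) = 1/50000 rad
Superposition: θ = Σ θ_i = -7427/6250000 rad ≈ -0.001188 rad

θ(8/5) = -7427/6250000 rad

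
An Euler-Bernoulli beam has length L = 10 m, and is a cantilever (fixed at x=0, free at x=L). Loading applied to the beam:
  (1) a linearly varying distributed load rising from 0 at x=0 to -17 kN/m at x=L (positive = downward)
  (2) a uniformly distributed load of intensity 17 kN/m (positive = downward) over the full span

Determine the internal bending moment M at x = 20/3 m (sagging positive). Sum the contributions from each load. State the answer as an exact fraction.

Load 1 — triangular load w₀=-17 kN/m (0→w₀ over full span):
  M_1 = w₀Lx/2 - w₀L²/3 - w₀x³/(6L) = (-17)·10·(20/3)/2 - (-17)·10²/3 - (-17)·(20/3)³/(6·10) = 6800/81 kN·m
Load 2 — uniform load w=17 kN/m over full span:
  M_2 = -w(L-x)²/2 = -17·(10-(20/3))²/2 = -850/9 kN·m
Superposition: M = Σ M_i = -850/81 kN·m ≈ -10.493827 kN·m

M(20/3) = -850/81 kN·m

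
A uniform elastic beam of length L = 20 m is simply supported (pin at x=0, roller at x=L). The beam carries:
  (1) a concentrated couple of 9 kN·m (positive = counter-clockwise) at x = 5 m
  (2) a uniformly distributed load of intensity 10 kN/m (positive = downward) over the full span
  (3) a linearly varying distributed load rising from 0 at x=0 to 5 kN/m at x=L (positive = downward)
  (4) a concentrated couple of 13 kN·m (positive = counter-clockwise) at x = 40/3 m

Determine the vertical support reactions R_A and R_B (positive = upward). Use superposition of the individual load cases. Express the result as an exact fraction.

R_A = 3533/30 kN, R_B = 3967/30 kN

Load 1 — applied couple M₀=9 kN·m at a=5 m (b=L-a=15):
  R_A = M₀/L = 9/20 kN
  R_B = -M₀/L = -9/20 kN
Load 2 — uniform load w=10 kN/m over full span:
  R_A = wL/2 = 10·20/2 = 100 kN
  R_B = wL/2 = 10·20/2 = 100 kN
Load 3 — triangular load w₀=5 kN/m (0→w₀ over full span):
  R_A = w₀L/6 = 5·20/6 = 50/3 kN
  R_B = w₀L/3 = 5·20/3 = 100/3 kN
Load 4 — applied couple M₀=13 kN·m at a=40/3 m (b=L-a=20/3):
  R_A = M₀/L = 13/20 kN
  R_B = -M₀/L = -13/20 kN
Superposition: R_A = 3533/30 kN, R_B = 3967/30 kN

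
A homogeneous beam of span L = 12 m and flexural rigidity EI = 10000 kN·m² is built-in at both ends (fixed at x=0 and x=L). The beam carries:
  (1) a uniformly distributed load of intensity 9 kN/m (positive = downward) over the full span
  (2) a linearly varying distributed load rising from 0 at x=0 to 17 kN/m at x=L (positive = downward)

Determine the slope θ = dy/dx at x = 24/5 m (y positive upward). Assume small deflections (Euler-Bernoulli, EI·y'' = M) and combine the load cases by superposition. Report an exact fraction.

Load 1 — uniform load w=9 kN/m over full span:
  θ_1 = -wx(L-x)(L-2x)/(12EI) = -9·(24/5)·(12-(24/5))·(12-2·(24/5))/(12·10000) = -486/78125 rad
Load 2 — triangular load w₀=17 kN/m (0→w₀ over full span):
  θ_2 = -w₀(2x(L-x)(L-2x)(x+2L)+x²(L-x)²)/(120LEI) = -17·(2·(24/5)·(12-(24/5))·(12-2·(24/5))·((24/5)+2·12)+(24/5)²·(12-(24/5))²)/(120·12·10000) = -2754/390625 rad
Superposition: θ = Σ θ_i = -5184/390625 rad ≈ -0.013271 rad

θ(24/5) = -5184/390625 rad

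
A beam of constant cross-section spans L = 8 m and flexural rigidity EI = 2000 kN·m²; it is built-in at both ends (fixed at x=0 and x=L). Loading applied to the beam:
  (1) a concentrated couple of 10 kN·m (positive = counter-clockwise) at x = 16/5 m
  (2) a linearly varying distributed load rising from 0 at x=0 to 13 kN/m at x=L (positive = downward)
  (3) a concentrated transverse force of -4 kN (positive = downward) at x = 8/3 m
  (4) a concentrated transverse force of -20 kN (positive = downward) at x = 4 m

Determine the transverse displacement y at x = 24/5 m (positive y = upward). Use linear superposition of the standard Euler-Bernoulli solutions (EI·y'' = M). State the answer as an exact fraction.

y(24/5) = -446176/158203125 m

Load 1 — applied couple M₀=10 kN·m at a=16/5 m (b=L-a=24/5):
  y_1 = (R_Ax³/6 - M_Ax²/2 - M₀(x-a)²/2)/EI  [x>a] with R_A=9/5, M_A=6/5 = ((9/5)·(24/5)³/6 - (6/5)·(24/5)²/2 - 10·((24/5)-(16/5))²/2)/2000 = 256/78125 m
Load 2 — triangular load w₀=13 kN/m (0→w₀ over full span):
  y_2 = -w₀x²(L-x)²(x+2L)/(120LEI) = -13·(24/5)²·(8-(24/5))²·((24/5)+2·8)/(120·8·2000) = -64896/1953125 m
Load 3 — point force P=-4 kN at a=8/3 m (b=L-a=16/3):
  y_3 = -Pa²(L-x)²(3bL-(3b+a)(L-x))/(6L³EI)  [x>a] = -(-4)·(8/3)²·(8-(24/5))²·(3·(16/3)·8-(3·(16/3)+(8/3))·(8-(24/5)))/(6·8³·2000) = 4096/1265625 m
Load 4 — point force P=-20 kN at a=4 m (b=L-a=4):
  y_4 = -Pa²(L-x)²(3bL-(3b+a)(L-x))/(6L³EI)  [x>a] = -(-20)·4²·(8-(24/5))²·(3·4·8-(3·4+4)·(8-(24/5)))/(6·8³·2000) = 224/9375 m
Superposition: y = Σ y_i = -446176/158203125 m ≈ -0.002820 m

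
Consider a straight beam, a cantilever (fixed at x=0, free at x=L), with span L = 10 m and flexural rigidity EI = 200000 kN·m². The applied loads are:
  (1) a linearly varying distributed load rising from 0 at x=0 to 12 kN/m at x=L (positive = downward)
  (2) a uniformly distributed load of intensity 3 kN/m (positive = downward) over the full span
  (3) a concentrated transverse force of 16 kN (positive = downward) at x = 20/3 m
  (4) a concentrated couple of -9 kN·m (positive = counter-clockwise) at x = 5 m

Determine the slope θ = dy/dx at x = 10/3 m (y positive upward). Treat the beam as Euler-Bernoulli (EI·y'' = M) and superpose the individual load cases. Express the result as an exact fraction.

Load 1 — triangular load w₀=12 kN/m (0→w₀ over full span):
  θ_1 = (w₀Lx²/4-w₀L²x/3-w₀x⁴/(24L))/EI = (12·10·(10/3)²/4-12·10²·(10/3)/3-12·(10/3)⁴/(24·10))/200000 = -163/32400 rad
Load 2 — uniform load w=3 kN/m over full span:
  θ_2 = -wx(x²-3Lx+3L²)/(6EI) = -3·(10/3)·((10/3)²-3·10·(10/3)+3·10²)/(6·200000) = -19/10800 rad
Load 3 — point force P=16 kN at a=20/3 m (b=L-a=10/3):
  θ_3 = -Px(2a-x)/(2EI)  [x≤a] = -16·(10/3)·(2·(20/3)-(10/3))/(2·200000) = -1/750 rad
Load 4 — applied couple M₀=-9 kN·m at a=5 m (b=L-a=5):
  θ_4 = M₀x/EI  [x≤a] = (-9)·(10/3)/200000 = -3/20000 rad
Superposition: θ = Σ θ_i = -13403/1620000 rad ≈ -0.008273 rad

θ(10/3) = -13403/1620000 rad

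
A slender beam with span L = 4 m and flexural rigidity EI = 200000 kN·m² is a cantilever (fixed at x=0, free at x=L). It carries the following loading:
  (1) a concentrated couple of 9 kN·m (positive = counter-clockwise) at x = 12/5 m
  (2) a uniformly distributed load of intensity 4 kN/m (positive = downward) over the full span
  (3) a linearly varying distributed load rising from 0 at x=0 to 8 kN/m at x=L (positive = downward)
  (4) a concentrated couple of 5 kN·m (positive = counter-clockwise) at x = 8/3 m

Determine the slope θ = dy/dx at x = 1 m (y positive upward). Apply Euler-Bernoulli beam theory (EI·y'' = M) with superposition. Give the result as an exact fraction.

Load 1 — applied couple M₀=9 kN·m at a=12/5 m (b=L-a=8/5):
  θ_1 = M₀x/EI  [x≤a] = 9·1/200000 = 9/200000 rad
Load 2 — uniform load w=4 kN/m over full span:
  θ_2 = -wx(x²-3Lx+3L²)/(6EI) = -4·1·(1²-3·4·1+3·4²)/(6·200000) = -37/300000 rad
Load 3 — triangular load w₀=8 kN/m (0→w₀ over full span):
  θ_3 = (w₀Lx²/4-w₀L²x/3-w₀x⁴/(24L))/EI = (8·4·1²/4-8·4²·1/3-8·1⁴/(24·4))/200000 = -139/800000 rad
Load 4 — applied couple M₀=5 kN·m at a=8/3 m (b=L-a=4/3):
  θ_4 = M₀x/EI  [x≤a] = 5·1/200000 = 1/40000 rad
Superposition: θ = Σ θ_i = -109/480000 rad ≈ -0.000227 rad

θ(1) = -109/480000 rad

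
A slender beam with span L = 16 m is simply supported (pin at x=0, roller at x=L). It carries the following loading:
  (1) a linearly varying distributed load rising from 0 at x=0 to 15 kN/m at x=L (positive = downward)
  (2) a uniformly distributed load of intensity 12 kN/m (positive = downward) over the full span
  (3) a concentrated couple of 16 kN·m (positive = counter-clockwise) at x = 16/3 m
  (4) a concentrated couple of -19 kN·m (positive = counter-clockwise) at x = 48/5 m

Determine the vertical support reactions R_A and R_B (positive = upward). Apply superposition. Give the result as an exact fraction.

R_A = 2173/16 kN, R_B = 2819/16 kN

Load 1 — triangular load w₀=15 kN/m (0→w₀ over full span):
  R_A = w₀L/6 = 15·16/6 = 40 kN
  R_B = w₀L/3 = 15·16/3 = 80 kN
Load 2 — uniform load w=12 kN/m over full span:
  R_A = wL/2 = 12·16/2 = 96 kN
  R_B = wL/2 = 12·16/2 = 96 kN
Load 3 — applied couple M₀=16 kN·m at a=16/3 m (b=L-a=32/3):
  R_A = M₀/L = 16/16 = 1 kN
  R_B = -M₀/L = -16/16 = -1 kN
Load 4 — applied couple M₀=-19 kN·m at a=48/5 m (b=L-a=32/5):
  R_A = M₀/L = (-19)/16 = -19/16 kN
  R_B = -M₀/L = -(-19)/16 = 19/16 kN
Superposition: R_A = 2173/16 kN, R_B = 2819/16 kN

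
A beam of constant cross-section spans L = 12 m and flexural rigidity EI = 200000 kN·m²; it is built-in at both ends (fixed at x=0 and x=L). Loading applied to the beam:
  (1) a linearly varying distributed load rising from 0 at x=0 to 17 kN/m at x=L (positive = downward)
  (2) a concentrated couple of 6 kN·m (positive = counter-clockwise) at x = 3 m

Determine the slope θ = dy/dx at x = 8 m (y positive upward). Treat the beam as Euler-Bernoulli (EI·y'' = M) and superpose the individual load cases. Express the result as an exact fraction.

Load 1 — triangular load w₀=17 kN/m (0→w₀ over full span):
  θ_1 = -w₀(2x(L-x)(L-2x)(x+2L)+x²(L-x)²)/(120LEI) = -17·(2·8·(12-8)·(12-2·8)·(8+2·12)+8²·(12-8)²)/(120·12·200000) = 119/281250 rad
Load 2 — applied couple M₀=6 kN·m at a=3 m (b=L-a=9):
  θ_2 = (R_Ax²/2 - M_Ax - M₀(x-a))/EI  [x>a] with R_A=9/16, M_A=-9/8 = ((9/16)·8²/2 - (-9/8)·8 - 6·(8-3))/200000 = -3/200000 rad
Superposition: θ = Σ θ_i = 3673/9000000 rad ≈ 0.000408 rad

θ(8) = 3673/9000000 rad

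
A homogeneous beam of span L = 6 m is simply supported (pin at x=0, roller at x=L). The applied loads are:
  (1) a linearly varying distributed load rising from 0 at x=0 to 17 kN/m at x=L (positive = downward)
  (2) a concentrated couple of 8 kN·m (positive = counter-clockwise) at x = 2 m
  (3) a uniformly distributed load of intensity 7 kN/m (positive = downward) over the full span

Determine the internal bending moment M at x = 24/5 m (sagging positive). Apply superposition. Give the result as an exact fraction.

Load 1 — triangular load w₀=17 kN/m (0→w₀ over full span):
  M_1 = w₀Lx/6 - w₀x³/(6L) = 17·6·(24/5)/6 - 17·(24/5)³/(6·6) = 3672/125 kN·m
Load 2 — applied couple M₀=8 kN·m at a=2 m (b=L-a=4):
  M_2 = M₀x/L - M₀  [x>a] = 8·(24/5)/6 - 8 = -8/5 kN·m
Load 3 — uniform load w=7 kN/m over full span:
  M_3 = wx(L-x)/2 = 7·(24/5)·(6-(24/5))/2 = 504/25 kN·m
Superposition: M = Σ M_i = 5992/125 kN·m ≈ 47.936000 kN·m

M(24/5) = 5992/125 kN·m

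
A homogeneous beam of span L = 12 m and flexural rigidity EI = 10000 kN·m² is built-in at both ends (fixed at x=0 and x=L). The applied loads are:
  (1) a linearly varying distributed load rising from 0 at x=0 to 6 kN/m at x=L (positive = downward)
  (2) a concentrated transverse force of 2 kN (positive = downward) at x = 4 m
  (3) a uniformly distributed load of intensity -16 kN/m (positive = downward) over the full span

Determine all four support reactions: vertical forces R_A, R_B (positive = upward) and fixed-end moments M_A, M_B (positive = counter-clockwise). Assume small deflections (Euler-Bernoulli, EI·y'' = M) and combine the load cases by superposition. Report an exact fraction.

Load 1 — triangular load w₀=6 kN/m (0→w₀ over full span):
  R_A = 3w₀L/20 = 3·6·12/20 = 54/5 kN
  M_A = w₀L²/30 = 6·12²/30 = 144/5 kN·m
  R_B = 7w₀L/20 = 7·6·12/20 = 126/5 kN
  M_B = -w₀L²/20 = -6·12²/20 = -216/5 kN·m
Load 2 — point force P=2 kN at a=4 m (b=L-a=8):
  R_A = Pb²(3a+b)/L³ = 2·8²·(3·4+8)/12³ = 40/27 kN
  M_A = Pab²/L² = 2·4·8²/12² = 32/9 kN·m
  R_B = Pa²(a+3b)/L³ = 2·4²·(4+3·8)/12³ = 14/27 kN
  M_B = -Pa²b/L² = -2·4²·8/12² = -16/9 kN·m
Load 3 — uniform load w=-16 kN/m over full span:
  R_A = wL/2 = (-16)·12/2 = -96 kN
  M_A = wL²/12 = (-16)·12²/12 = -192 kN·m
  R_B = wL/2 = (-16)·12/2 = -96 kN
  M_B = -wL²/12 = -(-16)·12²/12 = 192 kN·m
Superposition: R_A = -11302/135 kN, M_A = -7184/45 kN·m, R_B = -9488/135 kN, M_B = 6616/45 kN·m

R_A = -11302/135 kN, M_A = -7184/45 kN·m, R_B = -9488/135 kN, M_B = 6616/45 kN·m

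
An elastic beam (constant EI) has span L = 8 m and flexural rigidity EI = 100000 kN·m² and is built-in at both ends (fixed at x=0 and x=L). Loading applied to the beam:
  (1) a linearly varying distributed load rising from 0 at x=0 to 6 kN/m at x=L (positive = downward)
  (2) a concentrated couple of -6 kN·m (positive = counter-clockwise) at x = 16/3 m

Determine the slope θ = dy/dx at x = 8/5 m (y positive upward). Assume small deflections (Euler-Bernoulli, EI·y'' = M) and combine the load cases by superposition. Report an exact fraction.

Load 1 — triangular load w₀=6 kN/m (0→w₀ over full span):
  θ_1 = -w₀(2x(L-x)(L-2x)(x+2L)+x²(L-x)²)/(120LEI) = -6·(2·(8/5)·(8-(8/5))·(8-2·(8/5))·((8/5)+2·8)+(8/5)²·(8-(8/5))²)/(120·8·100000) = -224/1953125 rad
Load 2 — applied couple M₀=-6 kN·m at a=16/3 m (b=L-a=8/3):
  θ_2 = (R_Ax²/2 - M_Ax)/EI  [x≤a] with R_A=-1, M_A=-2 = ((-1)·(8/5)²/2 - (-2)·(8/5))/100000 = 3/156250 rad
Superposition: θ = Σ θ_i = -373/3906250 rad ≈ -0.000095 rad

θ(8/5) = -373/3906250 rad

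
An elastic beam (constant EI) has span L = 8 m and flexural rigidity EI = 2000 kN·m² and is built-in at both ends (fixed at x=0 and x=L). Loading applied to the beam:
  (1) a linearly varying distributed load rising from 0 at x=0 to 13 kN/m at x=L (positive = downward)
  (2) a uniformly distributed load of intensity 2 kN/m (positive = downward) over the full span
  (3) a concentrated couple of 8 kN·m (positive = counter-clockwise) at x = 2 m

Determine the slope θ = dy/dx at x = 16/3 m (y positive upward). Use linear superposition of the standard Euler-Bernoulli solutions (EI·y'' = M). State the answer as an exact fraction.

θ(16/3) = 3467/303750 rad

Load 1 — triangular load w₀=13 kN/m (0→w₀ over full span):
  θ_1 = -w₀(2x(L-x)(L-2x)(x+2L)+x²(L-x)²)/(120LEI) = -13·(2·(16/3)·(8-(16/3))·(8-2·(16/3))·((16/3)+2·8)+(16/3)²·(8-(16/3))²)/(120·8·2000) = 1456/151875 rad
Load 2 — uniform load w=2 kN/m over full span:
  θ_2 = -wx(L-x)(L-2x)/(12EI) = -2·(16/3)·(8-(16/3))·(8-2·(16/3))/(12·2000) = 32/10125 rad
Load 3 — applied couple M₀=8 kN·m at a=2 m (b=L-a=6):
  θ_3 = (R_Ax²/2 - M_Ax - M₀(x-a))/EI  [x>a] with R_A=9/8, M_A=-3/2 = ((9/8)·(16/3)²/2 - (-3/2)·(16/3) - 8·((16/3)-2))/2000 = -1/750 rad
Superposition: θ = Σ θ_i = 3467/303750 rad ≈ 0.011414 rad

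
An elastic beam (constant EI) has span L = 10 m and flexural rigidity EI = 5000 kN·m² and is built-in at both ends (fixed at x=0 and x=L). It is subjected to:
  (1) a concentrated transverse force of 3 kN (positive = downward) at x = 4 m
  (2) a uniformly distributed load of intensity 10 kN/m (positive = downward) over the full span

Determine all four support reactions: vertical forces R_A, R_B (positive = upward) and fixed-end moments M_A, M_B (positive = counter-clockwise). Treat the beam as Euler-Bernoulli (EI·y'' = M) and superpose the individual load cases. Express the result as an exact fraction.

R_A = 6493/125 kN, M_A = 6574/75 kN·m, R_B = 6382/125 kN, M_B = -6466/75 kN·m

Load 1 — point force P=3 kN at a=4 m (b=L-a=6):
  R_A = Pb²(3a+b)/L³ = 3·6²·(3·4+6)/10³ = 243/125 kN
  M_A = Pab²/L² = 3·4·6²/10² = 108/25 kN·m
  R_B = Pa²(a+3b)/L³ = 3·4²·(4+3·6)/10³ = 132/125 kN
  M_B = -Pa²b/L² = -3·4²·6/10² = -72/25 kN·m
Load 2 — uniform load w=10 kN/m over full span:
  R_A = wL/2 = 10·10/2 = 50 kN
  M_A = wL²/12 = 10·10²/12 = 250/3 kN·m
  R_B = wL/2 = 10·10/2 = 50 kN
  M_B = -wL²/12 = -10·10²/12 = -250/3 kN·m
Superposition: R_A = 6493/125 kN, M_A = 6574/75 kN·m, R_B = 6382/125 kN, M_B = -6466/75 kN·m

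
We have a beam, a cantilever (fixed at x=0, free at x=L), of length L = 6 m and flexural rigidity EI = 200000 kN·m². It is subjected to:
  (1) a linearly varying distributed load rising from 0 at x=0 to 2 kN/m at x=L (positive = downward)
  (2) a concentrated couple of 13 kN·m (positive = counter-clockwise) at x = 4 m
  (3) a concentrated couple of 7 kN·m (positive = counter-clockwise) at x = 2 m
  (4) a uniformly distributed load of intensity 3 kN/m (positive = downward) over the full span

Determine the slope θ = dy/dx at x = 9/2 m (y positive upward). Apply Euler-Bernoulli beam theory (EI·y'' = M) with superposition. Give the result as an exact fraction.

θ(9/2) = -11937/25600000 rad

Load 1 — triangular load w₀=2 kN/m (0→w₀ over full span):
  θ_1 = (w₀Lx²/4-w₀L²x/3-w₀x⁴/(24L))/EI = (2·6·(9/2)²/4-2·6²·(9/2)/3-2·(9/2)⁴/(24·6))/200000 = -6777/25600000 rad
Load 2 — applied couple M₀=13 kN·m at a=4 m (b=L-a=2):
  θ_2 = M₀a/EI  [x>a] = 13·4/200000 = 13/50000 rad
Load 3 — applied couple M₀=7 kN·m at a=2 m (b=L-a=4):
  θ_3 = M₀a/EI  [x>a] = 7·2/200000 = 7/100000 rad
Load 4 — uniform load w=3 kN/m over full span:
  θ_4 = -wx(x²-3Lx+3L²)/(6EI) = -3·(9/2)·((9/2)²-3·6·(9/2)+3·6²)/(6·200000) = -1701/3200000 rad
Superposition: θ = Σ θ_i = -11937/25600000 rad ≈ -0.000466 rad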